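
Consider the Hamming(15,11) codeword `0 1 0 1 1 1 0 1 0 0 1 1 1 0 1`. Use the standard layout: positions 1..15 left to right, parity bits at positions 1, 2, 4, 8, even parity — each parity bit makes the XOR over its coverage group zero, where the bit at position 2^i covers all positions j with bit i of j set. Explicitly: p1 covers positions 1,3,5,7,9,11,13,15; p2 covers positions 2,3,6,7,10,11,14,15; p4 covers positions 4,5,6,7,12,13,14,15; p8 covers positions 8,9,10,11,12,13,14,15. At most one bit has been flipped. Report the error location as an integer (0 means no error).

s1: b1⊕b3⊕b5⊕b7⊕b9⊕b11⊕b13⊕b15 = 0⊕0⊕1⊕0⊕0⊕1⊕1⊕1 = 0
s2: b2⊕b3⊕b6⊕b7⊕b10⊕b11⊕b14⊕b15 = 1⊕0⊕1⊕0⊕0⊕1⊕0⊕1 = 0
s4: b4⊕b5⊕b6⊕b7⊕b12⊕b13⊕b14⊕b15 = 1⊕1⊕1⊕0⊕1⊕1⊕0⊕1 = 0
s8: b8⊕b9⊕b10⊕b11⊕b12⊕b13⊕b14⊕b15 = 1⊕0⊕0⊕1⊕1⊕1⊕0⊕1 = 1
Syndrome (s8...s1) = 1000 → position 8.

8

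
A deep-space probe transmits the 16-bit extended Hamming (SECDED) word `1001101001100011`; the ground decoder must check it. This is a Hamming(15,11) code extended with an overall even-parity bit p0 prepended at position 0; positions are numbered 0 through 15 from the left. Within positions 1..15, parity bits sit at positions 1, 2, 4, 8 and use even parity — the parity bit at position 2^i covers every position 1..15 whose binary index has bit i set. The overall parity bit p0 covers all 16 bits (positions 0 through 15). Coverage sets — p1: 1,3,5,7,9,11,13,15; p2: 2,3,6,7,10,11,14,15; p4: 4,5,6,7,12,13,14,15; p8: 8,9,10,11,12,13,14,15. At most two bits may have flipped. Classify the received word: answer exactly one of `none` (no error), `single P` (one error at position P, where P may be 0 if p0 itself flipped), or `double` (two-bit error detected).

double

s1: b1⊕b3⊕b5⊕b7⊕b9⊕b11⊕b13⊕b15 = 0⊕1⊕0⊕0⊕1⊕0⊕0⊕1 = 1
s2: b2⊕b3⊕b6⊕b7⊕b10⊕b11⊕b14⊕b15 = 0⊕1⊕1⊕0⊕1⊕0⊕1⊕1 = 1
s4: b4⊕b5⊕b6⊕b7⊕b12⊕b13⊕b14⊕b15 = 1⊕0⊕1⊕0⊕0⊕0⊕1⊕1 = 0
s8: b8⊕b9⊕b10⊕b11⊕b12⊕b13⊕b14⊕b15 = 0⊕1⊕1⊕0⊕0⊕0⊕1⊕1 = 0
Syndrome (s8...s1) = 0011 → position 3.
Overall parity (XOR of all 16 bits, including p0): 1⊕0⊕0⊕1⊕1⊕0⊕1⊕0⊕0⊕1⊕1⊕0⊕0⊕0⊕1⊕1 = 0
Overall=0, syndrome position=3 → double-bit error detected (uncorrectable).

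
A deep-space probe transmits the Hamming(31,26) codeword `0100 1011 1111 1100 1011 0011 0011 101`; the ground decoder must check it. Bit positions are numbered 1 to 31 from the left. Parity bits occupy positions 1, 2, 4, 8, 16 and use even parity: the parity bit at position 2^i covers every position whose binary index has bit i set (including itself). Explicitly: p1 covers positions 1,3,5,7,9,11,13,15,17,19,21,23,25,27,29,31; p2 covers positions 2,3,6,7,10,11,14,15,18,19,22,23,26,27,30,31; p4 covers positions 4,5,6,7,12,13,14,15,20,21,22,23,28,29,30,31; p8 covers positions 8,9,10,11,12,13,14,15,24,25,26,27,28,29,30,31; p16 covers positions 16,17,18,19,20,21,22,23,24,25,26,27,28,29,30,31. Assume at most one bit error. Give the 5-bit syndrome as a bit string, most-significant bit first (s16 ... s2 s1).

s1: b1⊕b3⊕b5⊕b7⊕b9⊕b11⊕b13⊕b15⊕b17⊕b19⊕b21⊕b23⊕b25⊕b27⊕b29⊕b31 = 0⊕0⊕1⊕1⊕1⊕1⊕1⊕0⊕1⊕1⊕0⊕1⊕0⊕1⊕1⊕1 = 1
s2: b2⊕b3⊕b6⊕b7⊕b10⊕b11⊕b14⊕b15⊕b18⊕b19⊕b22⊕b23⊕b26⊕b27⊕b30⊕b31 = 1⊕0⊕0⊕1⊕1⊕1⊕1⊕0⊕0⊕1⊕0⊕1⊕0⊕1⊕0⊕1 = 1
s4: b4⊕b5⊕b6⊕b7⊕b12⊕b13⊕b14⊕b15⊕b20⊕b21⊕b22⊕b23⊕b28⊕b29⊕b30⊕b31 = 0⊕1⊕0⊕1⊕1⊕1⊕1⊕0⊕1⊕0⊕0⊕1⊕1⊕1⊕0⊕1 = 0
s8: b8⊕b9⊕b10⊕b11⊕b12⊕b13⊕b14⊕b15⊕b24⊕b25⊕b26⊕b27⊕b28⊕b29⊕b30⊕b31 = 1⊕1⊕1⊕1⊕1⊕1⊕1⊕0⊕1⊕0⊕0⊕1⊕1⊕1⊕0⊕1 = 0
s16: b16⊕b17⊕b18⊕b19⊕b20⊕b21⊕b22⊕b23⊕b24⊕b25⊕b26⊕b27⊕b28⊕b29⊕b30⊕b31 = 0⊕1⊕0⊕1⊕1⊕0⊕0⊕1⊕1⊕0⊕0⊕1⊕1⊕1⊕0⊕1 = 1
Syndrome (s16...s1) = 10011 → position 19.

10011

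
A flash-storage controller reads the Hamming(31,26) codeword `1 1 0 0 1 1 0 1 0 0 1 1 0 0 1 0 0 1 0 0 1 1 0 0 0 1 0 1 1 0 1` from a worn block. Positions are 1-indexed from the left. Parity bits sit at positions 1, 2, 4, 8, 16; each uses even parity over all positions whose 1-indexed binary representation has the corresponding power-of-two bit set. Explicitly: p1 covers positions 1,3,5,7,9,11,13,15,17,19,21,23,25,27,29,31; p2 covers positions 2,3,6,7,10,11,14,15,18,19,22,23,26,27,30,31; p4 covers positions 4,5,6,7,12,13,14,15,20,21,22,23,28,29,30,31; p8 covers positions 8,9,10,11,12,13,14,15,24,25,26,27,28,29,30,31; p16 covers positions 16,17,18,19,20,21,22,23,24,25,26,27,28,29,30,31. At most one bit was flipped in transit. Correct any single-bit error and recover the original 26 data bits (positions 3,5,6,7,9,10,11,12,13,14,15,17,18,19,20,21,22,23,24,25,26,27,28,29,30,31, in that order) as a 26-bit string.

01100011001010001000101101

s1: b1⊕b3⊕b5⊕b7⊕b9⊕b11⊕b13⊕b15⊕b17⊕b19⊕b21⊕b23⊕b25⊕b27⊕b29⊕b31 = 1⊕0⊕1⊕0⊕0⊕1⊕0⊕1⊕0⊕0⊕1⊕0⊕0⊕0⊕1⊕1 = 1
s2: b2⊕b3⊕b6⊕b7⊕b10⊕b11⊕b14⊕b15⊕b18⊕b19⊕b22⊕b23⊕b26⊕b27⊕b30⊕b31 = 1⊕0⊕1⊕0⊕0⊕1⊕0⊕1⊕1⊕0⊕1⊕0⊕1⊕0⊕0⊕1 = 0
s4: b4⊕b5⊕b6⊕b7⊕b12⊕b13⊕b14⊕b15⊕b20⊕b21⊕b22⊕b23⊕b28⊕b29⊕b30⊕b31 = 0⊕1⊕1⊕0⊕1⊕0⊕0⊕1⊕0⊕1⊕1⊕0⊕1⊕1⊕0⊕1 = 1
s8: b8⊕b9⊕b10⊕b11⊕b12⊕b13⊕b14⊕b15⊕b24⊕b25⊕b26⊕b27⊕b28⊕b29⊕b30⊕b31 = 1⊕0⊕0⊕1⊕1⊕0⊕0⊕1⊕0⊕0⊕1⊕0⊕1⊕1⊕0⊕1 = 0
s16: b16⊕b17⊕b18⊕b19⊕b20⊕b21⊕b22⊕b23⊕b24⊕b25⊕b26⊕b27⊕b28⊕b29⊕b30⊕b31 = 0⊕0⊕1⊕0⊕0⊕1⊕1⊕0⊕0⊕0⊕1⊕0⊕1⊕1⊕0⊕1 = 1
Syndrome (s16...s1) = 10101 → position 21.
Flip bit 21: corrected codeword = 1100110100110010010001000101101
Data bits at positions 3,5,6,7,9,10,11,12,13,14,15,17,18,19,20,21,22,23,24,25,26,27,28,29,30,31: 01100011001010001000101101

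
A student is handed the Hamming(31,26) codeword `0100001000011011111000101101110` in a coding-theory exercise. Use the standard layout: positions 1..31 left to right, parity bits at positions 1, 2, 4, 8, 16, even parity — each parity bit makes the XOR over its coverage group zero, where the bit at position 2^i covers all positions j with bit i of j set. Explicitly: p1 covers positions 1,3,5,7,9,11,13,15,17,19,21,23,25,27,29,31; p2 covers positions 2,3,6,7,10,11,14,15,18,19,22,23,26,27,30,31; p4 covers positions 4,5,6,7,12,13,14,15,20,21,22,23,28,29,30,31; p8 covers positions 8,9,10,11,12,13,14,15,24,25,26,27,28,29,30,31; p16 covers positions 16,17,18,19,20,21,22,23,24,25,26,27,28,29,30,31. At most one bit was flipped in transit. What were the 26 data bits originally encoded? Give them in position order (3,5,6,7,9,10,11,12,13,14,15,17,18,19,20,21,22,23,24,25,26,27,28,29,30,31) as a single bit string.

00010001101111000101101110

s1: b1⊕b3⊕b5⊕b7⊕b9⊕b11⊕b13⊕b15⊕b17⊕b19⊕b21⊕b23⊕b25⊕b27⊕b29⊕b31 = 0⊕0⊕0⊕1⊕0⊕0⊕1⊕1⊕1⊕1⊕0⊕1⊕1⊕0⊕1⊕0 = 0
s2: b2⊕b3⊕b6⊕b7⊕b10⊕b11⊕b14⊕b15⊕b18⊕b19⊕b22⊕b23⊕b26⊕b27⊕b30⊕b31 = 1⊕0⊕0⊕1⊕0⊕0⊕0⊕1⊕1⊕1⊕0⊕1⊕1⊕0⊕1⊕0 = 0
s4: b4⊕b5⊕b6⊕b7⊕b12⊕b13⊕b14⊕b15⊕b20⊕b21⊕b22⊕b23⊕b28⊕b29⊕b30⊕b31 = 0⊕0⊕0⊕1⊕1⊕1⊕0⊕1⊕0⊕0⊕0⊕1⊕1⊕1⊕1⊕0 = 0
s8: b8⊕b9⊕b10⊕b11⊕b12⊕b13⊕b14⊕b15⊕b24⊕b25⊕b26⊕b27⊕b28⊕b29⊕b30⊕b31 = 0⊕0⊕0⊕0⊕1⊕1⊕0⊕1⊕0⊕1⊕1⊕0⊕1⊕1⊕1⊕0 = 0
s16: b16⊕b17⊕b18⊕b19⊕b20⊕b21⊕b22⊕b23⊕b24⊕b25⊕b26⊕b27⊕b28⊕b29⊕b30⊕b31 = 1⊕1⊕1⊕1⊕0⊕0⊕0⊕1⊕0⊕1⊕1⊕0⊕1⊕1⊕1⊕0 = 0
Syndrome (s16...s1) = 00000 → position 0 (no error).
No correction needed.
Data bits at positions 3,5,6,7,9,10,11,12,13,14,15,17,18,19,20,21,22,23,24,25,26,27,28,29,30,31: 00010001101111000101101110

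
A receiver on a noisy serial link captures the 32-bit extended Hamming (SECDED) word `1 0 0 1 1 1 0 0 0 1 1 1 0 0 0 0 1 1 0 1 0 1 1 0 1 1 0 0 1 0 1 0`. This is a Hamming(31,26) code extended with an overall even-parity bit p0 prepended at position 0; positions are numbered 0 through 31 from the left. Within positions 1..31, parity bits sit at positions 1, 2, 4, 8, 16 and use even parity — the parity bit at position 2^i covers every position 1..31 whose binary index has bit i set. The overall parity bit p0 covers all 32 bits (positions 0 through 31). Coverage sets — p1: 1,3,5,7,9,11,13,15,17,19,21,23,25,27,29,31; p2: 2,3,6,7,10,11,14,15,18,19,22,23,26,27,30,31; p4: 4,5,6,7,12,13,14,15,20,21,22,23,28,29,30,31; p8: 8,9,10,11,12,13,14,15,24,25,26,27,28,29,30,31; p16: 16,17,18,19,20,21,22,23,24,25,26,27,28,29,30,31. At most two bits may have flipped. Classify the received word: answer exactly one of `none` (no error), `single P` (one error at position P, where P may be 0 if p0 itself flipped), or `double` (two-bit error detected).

s1: b1⊕b3⊕b5⊕b7⊕b9⊕b11⊕b13⊕b15⊕b17⊕b19⊕b21⊕b23⊕b25⊕b27⊕b29⊕b31 = 0⊕1⊕1⊕0⊕1⊕1⊕0⊕0⊕1⊕1⊕1⊕0⊕1⊕0⊕0⊕0 = 0
s2: b2⊕b3⊕b6⊕b7⊕b10⊕b11⊕b14⊕b15⊕b18⊕b19⊕b22⊕b23⊕b26⊕b27⊕b30⊕b31 = 0⊕1⊕0⊕0⊕1⊕1⊕0⊕0⊕0⊕1⊕1⊕0⊕0⊕0⊕1⊕0 = 0
s4: b4⊕b5⊕b6⊕b7⊕b12⊕b13⊕b14⊕b15⊕b20⊕b21⊕b22⊕b23⊕b28⊕b29⊕b30⊕b31 = 1⊕1⊕0⊕0⊕0⊕0⊕0⊕0⊕0⊕1⊕1⊕0⊕1⊕0⊕1⊕0 = 0
s8: b8⊕b9⊕b10⊕b11⊕b12⊕b13⊕b14⊕b15⊕b24⊕b25⊕b26⊕b27⊕b28⊕b29⊕b30⊕b31 = 0⊕1⊕1⊕1⊕0⊕0⊕0⊕0⊕1⊕1⊕0⊕0⊕1⊕0⊕1⊕0 = 1
s16: b16⊕b17⊕b18⊕b19⊕b20⊕b21⊕b22⊕b23⊕b24⊕b25⊕b26⊕b27⊕b28⊕b29⊕b30⊕b31 = 1⊕1⊕0⊕1⊕0⊕1⊕1⊕0⊕1⊕1⊕0⊕0⊕1⊕0⊕1⊕0 = 1
Syndrome (s16...s1) = 11000 → position 24.
Overall parity (XOR of all 32 bits, including p0): 1⊕0⊕0⊕1⊕1⊕1⊕0⊕0⊕0⊕1⊕1⊕1⊕0⊕0⊕0⊕0⊕1⊕1⊕0⊕1⊕0⊕1⊕1⊕0⊕1⊕1⊕0⊕0⊕1⊕0⊕1⊕0 = 0
Overall=0, syndrome position=24 → double-bit error detected (uncorrectable).

double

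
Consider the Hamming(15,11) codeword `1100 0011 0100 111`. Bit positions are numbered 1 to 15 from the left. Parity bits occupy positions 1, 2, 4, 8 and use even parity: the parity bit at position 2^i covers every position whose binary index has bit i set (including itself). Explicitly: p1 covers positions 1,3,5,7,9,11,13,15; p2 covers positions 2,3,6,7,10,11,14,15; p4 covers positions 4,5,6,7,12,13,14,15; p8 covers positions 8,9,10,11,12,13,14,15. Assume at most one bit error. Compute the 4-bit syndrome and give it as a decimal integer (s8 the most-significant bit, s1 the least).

10

s1: b1⊕b3⊕b5⊕b7⊕b9⊕b11⊕b13⊕b15 = 1⊕0⊕0⊕1⊕0⊕0⊕1⊕1 = 0
s2: b2⊕b3⊕b6⊕b7⊕b10⊕b11⊕b14⊕b15 = 1⊕0⊕0⊕1⊕1⊕0⊕1⊕1 = 1
s4: b4⊕b5⊕b6⊕b7⊕b12⊕b13⊕b14⊕b15 = 0⊕0⊕0⊕1⊕0⊕1⊕1⊕1 = 0
s8: b8⊕b9⊕b10⊕b11⊕b12⊕b13⊕b14⊕b15 = 1⊕0⊕1⊕0⊕0⊕1⊕1⊕1 = 1
Syndrome (s8...s1) = 1010 → position 10.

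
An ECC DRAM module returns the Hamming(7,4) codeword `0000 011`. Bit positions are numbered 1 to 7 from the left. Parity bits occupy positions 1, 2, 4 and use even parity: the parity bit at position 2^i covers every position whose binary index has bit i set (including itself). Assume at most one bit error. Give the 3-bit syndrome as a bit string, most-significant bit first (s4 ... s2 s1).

001

s1: b1⊕b3⊕b5⊕b7 = 0⊕0⊕0⊕1 = 1
s2: b2⊕b3⊕b6⊕b7 = 0⊕0⊕1⊕1 = 0
s4: b4⊕b5⊕b6⊕b7 = 0⊕0⊕1⊕1 = 0
Syndrome (s4...s1) = 001 → position 1.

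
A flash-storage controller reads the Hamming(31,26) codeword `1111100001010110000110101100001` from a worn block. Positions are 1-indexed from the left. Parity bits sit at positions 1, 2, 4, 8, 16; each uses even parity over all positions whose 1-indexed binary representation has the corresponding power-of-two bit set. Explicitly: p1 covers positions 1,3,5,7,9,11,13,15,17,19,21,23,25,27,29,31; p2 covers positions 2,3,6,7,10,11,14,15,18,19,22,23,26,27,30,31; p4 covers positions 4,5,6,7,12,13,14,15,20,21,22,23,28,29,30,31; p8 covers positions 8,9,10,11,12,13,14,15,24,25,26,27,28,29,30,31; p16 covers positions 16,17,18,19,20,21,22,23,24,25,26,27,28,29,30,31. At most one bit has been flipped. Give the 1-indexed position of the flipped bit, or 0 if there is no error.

s1: b1⊕b3⊕b5⊕b7⊕b9⊕b11⊕b13⊕b15⊕b17⊕b19⊕b21⊕b23⊕b25⊕b27⊕b29⊕b31 = 1⊕1⊕1⊕0⊕0⊕0⊕0⊕1⊕0⊕0⊕1⊕1⊕1⊕0⊕0⊕1 = 0
s2: b2⊕b3⊕b6⊕b7⊕b10⊕b11⊕b14⊕b15⊕b18⊕b19⊕b22⊕b23⊕b26⊕b27⊕b30⊕b31 = 1⊕1⊕0⊕0⊕1⊕0⊕1⊕1⊕0⊕0⊕0⊕1⊕1⊕0⊕0⊕1 = 0
s4: b4⊕b5⊕b6⊕b7⊕b12⊕b13⊕b14⊕b15⊕b20⊕b21⊕b22⊕b23⊕b28⊕b29⊕b30⊕b31 = 1⊕1⊕0⊕0⊕1⊕0⊕1⊕1⊕1⊕1⊕0⊕1⊕0⊕0⊕0⊕1 = 1
s8: b8⊕b9⊕b10⊕b11⊕b12⊕b13⊕b14⊕b15⊕b24⊕b25⊕b26⊕b27⊕b28⊕b29⊕b30⊕b31 = 0⊕0⊕1⊕0⊕1⊕0⊕1⊕1⊕0⊕1⊕1⊕0⊕0⊕0⊕0⊕1 = 1
s16: b16⊕b17⊕b18⊕b19⊕b20⊕b21⊕b22⊕b23⊕b24⊕b25⊕b26⊕b27⊕b28⊕b29⊕b30⊕b31 = 0⊕0⊕0⊕0⊕1⊕1⊕0⊕1⊕0⊕1⊕1⊕0⊕0⊕0⊕0⊕1 = 0
Syndrome (s16...s1) = 01100 → position 12.

12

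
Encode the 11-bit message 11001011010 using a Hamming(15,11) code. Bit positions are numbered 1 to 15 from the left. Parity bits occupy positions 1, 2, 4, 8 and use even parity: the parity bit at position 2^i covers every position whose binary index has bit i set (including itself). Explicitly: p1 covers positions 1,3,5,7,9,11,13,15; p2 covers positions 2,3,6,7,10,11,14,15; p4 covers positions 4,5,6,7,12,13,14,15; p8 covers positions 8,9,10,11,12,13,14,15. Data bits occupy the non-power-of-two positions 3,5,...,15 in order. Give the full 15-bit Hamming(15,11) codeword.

011110001011010

Place data bits at non-power-of-two positions: b3=1, b5=1, b6=0, b7=0, b9=1, b10=0, b11=1, b12=1, b13=0, b14=1, b15=0.
p1 = XOR of data positions {3,5,7,9,11,13,15} = 1⊕1⊕0⊕1⊕1⊕0⊕0 = 0
p2 = XOR of data positions {3,6,7,10,11,14,15} = 1⊕0⊕0⊕0⊕1⊕1⊕0 = 1
p4 = XOR of data positions {5,6,7,12,13,14,15} = 1⊕0⊕0⊕1⊕0⊕1⊕0 = 1
p8 = XOR of data positions {9,10,11,12,13,14,15} = 1⊕0⊕1⊕1⊕0⊕1⊕0 = 0
Codeword b1..b15 = 011110001011010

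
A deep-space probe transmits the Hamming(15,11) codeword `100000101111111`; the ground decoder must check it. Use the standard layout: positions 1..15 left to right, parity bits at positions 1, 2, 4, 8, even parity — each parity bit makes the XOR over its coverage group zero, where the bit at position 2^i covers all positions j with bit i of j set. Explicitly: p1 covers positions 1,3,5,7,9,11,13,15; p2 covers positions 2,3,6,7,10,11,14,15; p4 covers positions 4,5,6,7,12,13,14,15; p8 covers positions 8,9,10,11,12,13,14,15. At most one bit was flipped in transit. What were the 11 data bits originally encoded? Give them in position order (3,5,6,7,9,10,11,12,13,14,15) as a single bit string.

00011111101

s1: b1⊕b3⊕b5⊕b7⊕b9⊕b11⊕b13⊕b15 = 1⊕0⊕0⊕1⊕1⊕1⊕1⊕1 = 0
s2: b2⊕b3⊕b6⊕b7⊕b10⊕b11⊕b14⊕b15 = 0⊕0⊕0⊕1⊕1⊕1⊕1⊕1 = 1
s4: b4⊕b5⊕b6⊕b7⊕b12⊕b13⊕b14⊕b15 = 0⊕0⊕0⊕1⊕1⊕1⊕1⊕1 = 1
s8: b8⊕b9⊕b10⊕b11⊕b12⊕b13⊕b14⊕b15 = 0⊕1⊕1⊕1⊕1⊕1⊕1⊕1 = 1
Syndrome (s8...s1) = 1110 → position 14.
Flip bit 14: corrected codeword = 100000101111101
Data bits at positions 3,5,6,7,9,10,11,12,13,14,15: 00011111101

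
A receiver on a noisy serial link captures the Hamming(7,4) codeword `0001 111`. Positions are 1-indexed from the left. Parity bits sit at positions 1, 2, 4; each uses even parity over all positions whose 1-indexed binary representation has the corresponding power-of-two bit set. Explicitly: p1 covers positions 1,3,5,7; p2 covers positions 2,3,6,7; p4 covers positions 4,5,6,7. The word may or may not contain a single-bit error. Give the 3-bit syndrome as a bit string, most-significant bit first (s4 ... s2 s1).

000

s1: b1⊕b3⊕b5⊕b7 = 0⊕0⊕1⊕1 = 0
s2: b2⊕b3⊕b6⊕b7 = 0⊕0⊕1⊕1 = 0
s4: b4⊕b5⊕b6⊕b7 = 1⊕1⊕1⊕1 = 0
Syndrome (s4...s1) = 000 → position 0 (no error).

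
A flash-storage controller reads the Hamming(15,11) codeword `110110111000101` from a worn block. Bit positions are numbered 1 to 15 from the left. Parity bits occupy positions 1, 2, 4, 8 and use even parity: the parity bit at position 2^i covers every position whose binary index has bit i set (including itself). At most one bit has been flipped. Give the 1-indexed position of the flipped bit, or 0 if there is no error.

6

s1: b1⊕b3⊕b5⊕b7⊕b9⊕b11⊕b13⊕b15 = 1⊕0⊕1⊕1⊕1⊕0⊕1⊕1 = 0
s2: b2⊕b3⊕b6⊕b7⊕b10⊕b11⊕b14⊕b15 = 1⊕0⊕0⊕1⊕0⊕0⊕0⊕1 = 1
s4: b4⊕b5⊕b6⊕b7⊕b12⊕b13⊕b14⊕b15 = 1⊕1⊕0⊕1⊕0⊕1⊕0⊕1 = 1
s8: b8⊕b9⊕b10⊕b11⊕b12⊕b13⊕b14⊕b15 = 1⊕1⊕0⊕0⊕0⊕1⊕0⊕1 = 0
Syndrome (s8...s1) = 0110 → position 6.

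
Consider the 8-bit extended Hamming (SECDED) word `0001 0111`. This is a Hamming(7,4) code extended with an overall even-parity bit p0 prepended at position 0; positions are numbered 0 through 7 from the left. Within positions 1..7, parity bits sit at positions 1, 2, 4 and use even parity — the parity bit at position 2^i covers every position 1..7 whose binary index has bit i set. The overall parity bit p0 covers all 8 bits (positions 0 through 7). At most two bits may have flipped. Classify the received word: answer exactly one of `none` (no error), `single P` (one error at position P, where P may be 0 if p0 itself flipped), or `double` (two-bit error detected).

s1: b1⊕b3⊕b5⊕b7 = 0⊕1⊕1⊕1 = 1
s2: b2⊕b3⊕b6⊕b7 = 0⊕1⊕1⊕1 = 1
s4: b4⊕b5⊕b6⊕b7 = 0⊕1⊕1⊕1 = 1
Syndrome (s4...s1) = 111 → position 7.
Overall parity (XOR of all 8 bits, including p0): 0⊕0⊕0⊕1⊕0⊕1⊕1⊕1 = 0
Overall=0, syndrome position=7 → double-bit error detected (uncorrectable).

double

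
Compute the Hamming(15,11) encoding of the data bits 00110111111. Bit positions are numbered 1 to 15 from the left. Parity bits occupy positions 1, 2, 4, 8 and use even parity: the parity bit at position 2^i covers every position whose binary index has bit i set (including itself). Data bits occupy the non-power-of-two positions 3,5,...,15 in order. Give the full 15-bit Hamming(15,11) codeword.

Place data bits at non-power-of-two positions: b3=0, b5=0, b6=1, b7=1, b9=0, b10=1, b11=1, b12=1, b13=1, b14=1, b15=1.
p1 = XOR of data positions {3,5,7,9,11,13,15} = 0⊕0⊕1⊕0⊕1⊕1⊕1 = 0
p2 = XOR of data positions {3,6,7,10,11,14,15} = 0⊕1⊕1⊕1⊕1⊕1⊕1 = 0
p4 = XOR of data positions {5,6,7,12,13,14,15} = 0⊕1⊕1⊕1⊕1⊕1⊕1 = 0
p8 = XOR of data positions {9,10,11,12,13,14,15} = 0⊕1⊕1⊕1⊕1⊕1⊕1 = 0
Codeword b1..b15 = 000001100111111

000001100111111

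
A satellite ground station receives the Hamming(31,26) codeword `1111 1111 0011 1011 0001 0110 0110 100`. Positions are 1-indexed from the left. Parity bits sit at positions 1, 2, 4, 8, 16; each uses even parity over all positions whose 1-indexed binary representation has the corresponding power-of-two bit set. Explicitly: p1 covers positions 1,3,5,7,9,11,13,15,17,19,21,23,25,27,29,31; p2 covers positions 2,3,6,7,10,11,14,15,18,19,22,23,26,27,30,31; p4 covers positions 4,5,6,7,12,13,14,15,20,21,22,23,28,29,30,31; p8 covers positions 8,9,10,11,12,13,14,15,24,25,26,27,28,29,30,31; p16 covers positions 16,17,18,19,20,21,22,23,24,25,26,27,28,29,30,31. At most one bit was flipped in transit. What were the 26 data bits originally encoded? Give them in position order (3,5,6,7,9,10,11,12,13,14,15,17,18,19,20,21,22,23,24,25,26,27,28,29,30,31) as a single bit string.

11110011101000001100110100

s1: b1⊕b3⊕b5⊕b7⊕b9⊕b11⊕b13⊕b15⊕b17⊕b19⊕b21⊕b23⊕b25⊕b27⊕b29⊕b31 = 1⊕1⊕1⊕1⊕0⊕1⊕1⊕1⊕0⊕0⊕0⊕1⊕0⊕1⊕1⊕0 = 0
s2: b2⊕b3⊕b6⊕b7⊕b10⊕b11⊕b14⊕b15⊕b18⊕b19⊕b22⊕b23⊕b26⊕b27⊕b30⊕b31 = 1⊕1⊕1⊕1⊕0⊕1⊕0⊕1⊕0⊕0⊕1⊕1⊕1⊕1⊕0⊕0 = 0
s4: b4⊕b5⊕b6⊕b7⊕b12⊕b13⊕b14⊕b15⊕b20⊕b21⊕b22⊕b23⊕b28⊕b29⊕b30⊕b31 = 1⊕1⊕1⊕1⊕1⊕1⊕0⊕1⊕1⊕0⊕1⊕1⊕0⊕1⊕0⊕0 = 1
s8: b8⊕b9⊕b10⊕b11⊕b12⊕b13⊕b14⊕b15⊕b24⊕b25⊕b26⊕b27⊕b28⊕b29⊕b30⊕b31 = 1⊕0⊕0⊕1⊕1⊕1⊕0⊕1⊕0⊕0⊕1⊕1⊕0⊕1⊕0⊕0 = 0
s16: b16⊕b17⊕b18⊕b19⊕b20⊕b21⊕b22⊕b23⊕b24⊕b25⊕b26⊕b27⊕b28⊕b29⊕b30⊕b31 = 1⊕0⊕0⊕0⊕1⊕0⊕1⊕1⊕0⊕0⊕1⊕1⊕0⊕1⊕0⊕0 = 1
Syndrome (s16...s1) = 10100 → position 20.
Flip bit 20: corrected codeword = 1111111100111011000001100110100
Data bits at positions 3,5,6,7,9,10,11,12,13,14,15,17,18,19,20,21,22,23,24,25,26,27,28,29,30,31: 11110011101000001100110100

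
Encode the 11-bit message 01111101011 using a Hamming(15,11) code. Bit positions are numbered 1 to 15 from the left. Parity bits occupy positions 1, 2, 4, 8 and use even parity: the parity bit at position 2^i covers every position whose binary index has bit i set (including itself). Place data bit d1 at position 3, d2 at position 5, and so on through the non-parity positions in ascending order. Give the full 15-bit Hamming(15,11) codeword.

010011111101011

Place data bits at non-power-of-two positions: b3=0, b5=1, b6=1, b7=1, b9=1, b10=1, b11=0, b12=1, b13=0, b14=1, b15=1.
p1 = XOR of data positions {3,5,7,9,11,13,15} = 0⊕1⊕1⊕1⊕0⊕0⊕1 = 0
p2 = XOR of data positions {3,6,7,10,11,14,15} = 0⊕1⊕1⊕1⊕0⊕1⊕1 = 1
p4 = XOR of data positions {5,6,7,12,13,14,15} = 1⊕1⊕1⊕1⊕0⊕1⊕1 = 0
p8 = XOR of data positions {9,10,11,12,13,14,15} = 1⊕1⊕0⊕1⊕0⊕1⊕1 = 1
Codeword b1..b15 = 010011111101011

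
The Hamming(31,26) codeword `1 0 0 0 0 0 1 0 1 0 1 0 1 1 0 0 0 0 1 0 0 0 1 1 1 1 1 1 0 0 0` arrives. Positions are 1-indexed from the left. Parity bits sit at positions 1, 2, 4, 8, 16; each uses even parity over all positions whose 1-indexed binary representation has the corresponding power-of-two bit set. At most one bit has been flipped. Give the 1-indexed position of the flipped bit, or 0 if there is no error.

31

s1: b1⊕b3⊕b5⊕b7⊕b9⊕b11⊕b13⊕b15⊕b17⊕b19⊕b21⊕b23⊕b25⊕b27⊕b29⊕b31 = 1⊕0⊕0⊕1⊕1⊕1⊕1⊕0⊕0⊕1⊕0⊕1⊕1⊕1⊕0⊕0 = 1
s2: b2⊕b3⊕b6⊕b7⊕b10⊕b11⊕b14⊕b15⊕b18⊕b19⊕b22⊕b23⊕b26⊕b27⊕b30⊕b31 = 0⊕0⊕0⊕1⊕0⊕1⊕1⊕0⊕0⊕1⊕0⊕1⊕1⊕1⊕0⊕0 = 1
s4: b4⊕b5⊕b6⊕b7⊕b12⊕b13⊕b14⊕b15⊕b20⊕b21⊕b22⊕b23⊕b28⊕b29⊕b30⊕b31 = 0⊕0⊕0⊕1⊕0⊕1⊕1⊕0⊕0⊕0⊕0⊕1⊕1⊕0⊕0⊕0 = 1
s8: b8⊕b9⊕b10⊕b11⊕b12⊕b13⊕b14⊕b15⊕b24⊕b25⊕b26⊕b27⊕b28⊕b29⊕b30⊕b31 = 0⊕1⊕0⊕1⊕0⊕1⊕1⊕0⊕1⊕1⊕1⊕1⊕1⊕0⊕0⊕0 = 1
s16: b16⊕b17⊕b18⊕b19⊕b20⊕b21⊕b22⊕b23⊕b24⊕b25⊕b26⊕b27⊕b28⊕b29⊕b30⊕b31 = 0⊕0⊕0⊕1⊕0⊕0⊕0⊕1⊕1⊕1⊕1⊕1⊕1⊕0⊕0⊕0 = 1
Syndrome (s16...s1) = 11111 → position 31.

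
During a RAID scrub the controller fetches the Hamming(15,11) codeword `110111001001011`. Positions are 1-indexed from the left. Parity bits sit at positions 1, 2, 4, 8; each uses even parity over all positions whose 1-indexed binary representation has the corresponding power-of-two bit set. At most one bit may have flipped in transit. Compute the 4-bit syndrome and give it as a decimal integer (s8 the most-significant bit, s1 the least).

0

s1: b1⊕b3⊕b5⊕b7⊕b9⊕b11⊕b13⊕b15 = 1⊕0⊕1⊕0⊕1⊕0⊕0⊕1 = 0
s2: b2⊕b3⊕b6⊕b7⊕b10⊕b11⊕b14⊕b15 = 1⊕0⊕1⊕0⊕0⊕0⊕1⊕1 = 0
s4: b4⊕b5⊕b6⊕b7⊕b12⊕b13⊕b14⊕b15 = 1⊕1⊕1⊕0⊕1⊕0⊕1⊕1 = 0
s8: b8⊕b9⊕b10⊕b11⊕b12⊕b13⊕b14⊕b15 = 0⊕1⊕0⊕0⊕1⊕0⊕1⊕1 = 0
Syndrome (s8...s1) = 0000 → position 0 (no error).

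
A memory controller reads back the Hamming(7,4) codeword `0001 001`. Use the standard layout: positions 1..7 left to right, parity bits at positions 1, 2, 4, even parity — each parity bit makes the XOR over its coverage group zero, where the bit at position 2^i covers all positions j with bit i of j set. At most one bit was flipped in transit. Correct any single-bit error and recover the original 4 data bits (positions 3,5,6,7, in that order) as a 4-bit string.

1001

s1: b1⊕b3⊕b5⊕b7 = 0⊕0⊕0⊕1 = 1
s2: b2⊕b3⊕b6⊕b7 = 0⊕0⊕0⊕1 = 1
s4: b4⊕b5⊕b6⊕b7 = 1⊕0⊕0⊕1 = 0
Syndrome (s4...s1) = 011 → position 3.
Flip bit 3: corrected codeword = 0011001
Data bits at positions 3,5,6,7: 1001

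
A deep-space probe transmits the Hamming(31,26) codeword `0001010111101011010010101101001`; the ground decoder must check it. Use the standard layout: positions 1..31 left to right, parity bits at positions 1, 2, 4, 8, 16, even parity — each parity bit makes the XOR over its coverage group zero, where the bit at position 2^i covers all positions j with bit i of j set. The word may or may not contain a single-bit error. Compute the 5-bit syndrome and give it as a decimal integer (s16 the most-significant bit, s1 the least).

0

s1: b1⊕b3⊕b5⊕b7⊕b9⊕b11⊕b13⊕b15⊕b17⊕b19⊕b21⊕b23⊕b25⊕b27⊕b29⊕b31 = 0⊕0⊕0⊕0⊕1⊕1⊕1⊕1⊕0⊕0⊕1⊕1⊕1⊕0⊕0⊕1 = 0
s2: b2⊕b3⊕b6⊕b7⊕b10⊕b11⊕b14⊕b15⊕b18⊕b19⊕b22⊕b23⊕b26⊕b27⊕b30⊕b31 = 0⊕0⊕1⊕0⊕1⊕1⊕0⊕1⊕1⊕0⊕0⊕1⊕1⊕0⊕0⊕1 = 0
s4: b4⊕b5⊕b6⊕b7⊕b12⊕b13⊕b14⊕b15⊕b20⊕b21⊕b22⊕b23⊕b28⊕b29⊕b30⊕b31 = 1⊕0⊕1⊕0⊕0⊕1⊕0⊕1⊕0⊕1⊕0⊕1⊕1⊕0⊕0⊕1 = 0
s8: b8⊕b9⊕b10⊕b11⊕b12⊕b13⊕b14⊕b15⊕b24⊕b25⊕b26⊕b27⊕b28⊕b29⊕b30⊕b31 = 1⊕1⊕1⊕1⊕0⊕1⊕0⊕1⊕0⊕1⊕1⊕0⊕1⊕0⊕0⊕1 = 0
s16: b16⊕b17⊕b18⊕b19⊕b20⊕b21⊕b22⊕b23⊕b24⊕b25⊕b26⊕b27⊕b28⊕b29⊕b30⊕b31 = 1⊕0⊕1⊕0⊕0⊕1⊕0⊕1⊕0⊕1⊕1⊕0⊕1⊕0⊕0⊕1 = 0
Syndrome (s16...s1) = 00000 → position 0 (no error).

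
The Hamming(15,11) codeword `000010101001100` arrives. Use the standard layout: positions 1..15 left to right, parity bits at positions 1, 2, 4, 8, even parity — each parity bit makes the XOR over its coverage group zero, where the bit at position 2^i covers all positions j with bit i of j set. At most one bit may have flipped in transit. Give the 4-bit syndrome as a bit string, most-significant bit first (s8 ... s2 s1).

s1: b1⊕b3⊕b5⊕b7⊕b9⊕b11⊕b13⊕b15 = 0⊕0⊕1⊕1⊕1⊕0⊕1⊕0 = 0
s2: b2⊕b3⊕b6⊕b7⊕b10⊕b11⊕b14⊕b15 = 0⊕0⊕0⊕1⊕0⊕0⊕0⊕0 = 1
s4: b4⊕b5⊕b6⊕b7⊕b12⊕b13⊕b14⊕b15 = 0⊕1⊕0⊕1⊕1⊕1⊕0⊕0 = 0
s8: b8⊕b9⊕b10⊕b11⊕b12⊕b13⊕b14⊕b15 = 0⊕1⊕0⊕0⊕1⊕1⊕0⊕0 = 1
Syndrome (s8...s1) = 1010 → position 10.

1010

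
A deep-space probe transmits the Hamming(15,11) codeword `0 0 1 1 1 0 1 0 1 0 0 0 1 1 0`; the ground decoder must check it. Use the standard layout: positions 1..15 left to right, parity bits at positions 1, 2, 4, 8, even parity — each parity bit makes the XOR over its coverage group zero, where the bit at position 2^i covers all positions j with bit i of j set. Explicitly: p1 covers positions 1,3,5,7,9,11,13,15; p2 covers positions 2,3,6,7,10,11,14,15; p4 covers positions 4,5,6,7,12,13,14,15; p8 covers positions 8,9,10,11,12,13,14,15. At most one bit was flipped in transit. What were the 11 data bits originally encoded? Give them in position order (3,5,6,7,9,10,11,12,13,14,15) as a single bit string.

11011000111

s1: b1⊕b3⊕b5⊕b7⊕b9⊕b11⊕b13⊕b15 = 0⊕1⊕1⊕1⊕1⊕0⊕1⊕0 = 1
s2: b2⊕b3⊕b6⊕b7⊕b10⊕b11⊕b14⊕b15 = 0⊕1⊕0⊕1⊕0⊕0⊕1⊕0 = 1
s4: b4⊕b5⊕b6⊕b7⊕b12⊕b13⊕b14⊕b15 = 1⊕1⊕0⊕1⊕0⊕1⊕1⊕0 = 1
s8: b8⊕b9⊕b10⊕b11⊕b12⊕b13⊕b14⊕b15 = 0⊕1⊕0⊕0⊕0⊕1⊕1⊕0 = 1
Syndrome (s8...s1) = 1111 → position 15.
Flip bit 15: corrected codeword = 001110101000111
Data bits at positions 3,5,6,7,9,10,11,12,13,14,15: 11011000111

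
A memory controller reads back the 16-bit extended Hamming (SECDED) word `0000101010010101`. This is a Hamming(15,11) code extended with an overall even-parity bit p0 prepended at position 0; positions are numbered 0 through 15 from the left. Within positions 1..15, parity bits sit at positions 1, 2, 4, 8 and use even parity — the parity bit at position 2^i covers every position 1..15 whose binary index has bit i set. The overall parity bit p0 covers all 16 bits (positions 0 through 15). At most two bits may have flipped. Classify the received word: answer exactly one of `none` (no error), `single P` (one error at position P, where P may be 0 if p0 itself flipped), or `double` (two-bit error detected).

double

s1: b1⊕b3⊕b5⊕b7⊕b9⊕b11⊕b13⊕b15 = 0⊕0⊕0⊕0⊕0⊕1⊕1⊕1 = 1
s2: b2⊕b3⊕b6⊕b7⊕b10⊕b11⊕b14⊕b15 = 0⊕0⊕1⊕0⊕0⊕1⊕0⊕1 = 1
s4: b4⊕b5⊕b6⊕b7⊕b12⊕b13⊕b14⊕b15 = 1⊕0⊕1⊕0⊕0⊕1⊕0⊕1 = 0
s8: b8⊕b9⊕b10⊕b11⊕b12⊕b13⊕b14⊕b15 = 1⊕0⊕0⊕1⊕0⊕1⊕0⊕1 = 0
Syndrome (s8...s1) = 0011 → position 3.
Overall parity (XOR of all 16 bits, including p0): 0⊕0⊕0⊕0⊕1⊕0⊕1⊕0⊕1⊕0⊕0⊕1⊕0⊕1⊕0⊕1 = 0
Overall=0, syndrome position=3 → double-bit error detected (uncorrectable).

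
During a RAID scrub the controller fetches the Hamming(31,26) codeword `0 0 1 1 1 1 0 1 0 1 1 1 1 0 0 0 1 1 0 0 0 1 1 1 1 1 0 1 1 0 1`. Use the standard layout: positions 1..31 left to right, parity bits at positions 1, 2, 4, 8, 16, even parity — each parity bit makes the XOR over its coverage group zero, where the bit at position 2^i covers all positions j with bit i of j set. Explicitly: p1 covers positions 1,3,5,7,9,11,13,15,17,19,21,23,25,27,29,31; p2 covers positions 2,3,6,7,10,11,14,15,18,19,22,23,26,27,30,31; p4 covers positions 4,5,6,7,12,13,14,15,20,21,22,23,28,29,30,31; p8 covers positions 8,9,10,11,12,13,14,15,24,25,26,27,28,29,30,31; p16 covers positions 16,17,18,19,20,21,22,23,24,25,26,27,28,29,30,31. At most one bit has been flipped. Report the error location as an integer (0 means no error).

11

s1: b1⊕b3⊕b5⊕b7⊕b9⊕b11⊕b13⊕b15⊕b17⊕b19⊕b21⊕b23⊕b25⊕b27⊕b29⊕b31 = 0⊕1⊕1⊕0⊕0⊕1⊕1⊕0⊕1⊕0⊕0⊕1⊕1⊕0⊕1⊕1 = 1
s2: b2⊕b3⊕b6⊕b7⊕b10⊕b11⊕b14⊕b15⊕b18⊕b19⊕b22⊕b23⊕b26⊕b27⊕b30⊕b31 = 0⊕1⊕1⊕0⊕1⊕1⊕0⊕0⊕1⊕0⊕1⊕1⊕1⊕0⊕0⊕1 = 1
s4: b4⊕b5⊕b6⊕b7⊕b12⊕b13⊕b14⊕b15⊕b20⊕b21⊕b22⊕b23⊕b28⊕b29⊕b30⊕b31 = 1⊕1⊕1⊕0⊕1⊕1⊕0⊕0⊕0⊕0⊕1⊕1⊕1⊕1⊕0⊕1 = 0
s8: b8⊕b9⊕b10⊕b11⊕b12⊕b13⊕b14⊕b15⊕b24⊕b25⊕b26⊕b27⊕b28⊕b29⊕b30⊕b31 = 1⊕0⊕1⊕1⊕1⊕1⊕0⊕0⊕1⊕1⊕1⊕0⊕1⊕1⊕0⊕1 = 1
s16: b16⊕b17⊕b18⊕b19⊕b20⊕b21⊕b22⊕b23⊕b24⊕b25⊕b26⊕b27⊕b28⊕b29⊕b30⊕b31 = 0⊕1⊕1⊕0⊕0⊕0⊕1⊕1⊕1⊕1⊕1⊕0⊕1⊕1⊕0⊕1 = 0
Syndrome (s16...s1) = 01011 → position 11.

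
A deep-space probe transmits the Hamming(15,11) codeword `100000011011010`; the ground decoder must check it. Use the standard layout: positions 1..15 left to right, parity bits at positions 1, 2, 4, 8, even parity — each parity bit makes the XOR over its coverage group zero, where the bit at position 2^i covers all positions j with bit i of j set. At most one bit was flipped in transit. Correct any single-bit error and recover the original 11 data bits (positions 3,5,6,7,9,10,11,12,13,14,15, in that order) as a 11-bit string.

00000011010

s1: b1⊕b3⊕b5⊕b7⊕b9⊕b11⊕b13⊕b15 = 1⊕0⊕0⊕0⊕1⊕1⊕0⊕0 = 1
s2: b2⊕b3⊕b6⊕b7⊕b10⊕b11⊕b14⊕b15 = 0⊕0⊕0⊕0⊕0⊕1⊕1⊕0 = 0
s4: b4⊕b5⊕b6⊕b7⊕b12⊕b13⊕b14⊕b15 = 0⊕0⊕0⊕0⊕1⊕0⊕1⊕0 = 0
s8: b8⊕b9⊕b10⊕b11⊕b12⊕b13⊕b14⊕b15 = 1⊕1⊕0⊕1⊕1⊕0⊕1⊕0 = 1
Syndrome (s8...s1) = 1001 → position 9.
Flip bit 9: corrected codeword = 100000010011010
Data bits at positions 3,5,6,7,9,10,11,12,13,14,15: 00000011010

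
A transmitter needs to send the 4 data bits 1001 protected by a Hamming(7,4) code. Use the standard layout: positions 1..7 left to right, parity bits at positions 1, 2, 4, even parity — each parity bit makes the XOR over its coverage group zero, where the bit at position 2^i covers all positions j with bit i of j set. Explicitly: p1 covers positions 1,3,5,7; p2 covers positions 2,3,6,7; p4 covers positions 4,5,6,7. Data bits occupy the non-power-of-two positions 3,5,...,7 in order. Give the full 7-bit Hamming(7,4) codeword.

0011001

Place data bits at non-power-of-two positions: b3=1, b5=0, b6=0, b7=1.
p1 = XOR of data positions {3,5,7} = 1⊕0⊕1 = 0
p2 = XOR of data positions {3,6,7} = 1⊕0⊕1 = 0
p4 = XOR of data positions {5,6,7} = 0⊕0⊕1 = 1
Codeword b1..b7 = 0011001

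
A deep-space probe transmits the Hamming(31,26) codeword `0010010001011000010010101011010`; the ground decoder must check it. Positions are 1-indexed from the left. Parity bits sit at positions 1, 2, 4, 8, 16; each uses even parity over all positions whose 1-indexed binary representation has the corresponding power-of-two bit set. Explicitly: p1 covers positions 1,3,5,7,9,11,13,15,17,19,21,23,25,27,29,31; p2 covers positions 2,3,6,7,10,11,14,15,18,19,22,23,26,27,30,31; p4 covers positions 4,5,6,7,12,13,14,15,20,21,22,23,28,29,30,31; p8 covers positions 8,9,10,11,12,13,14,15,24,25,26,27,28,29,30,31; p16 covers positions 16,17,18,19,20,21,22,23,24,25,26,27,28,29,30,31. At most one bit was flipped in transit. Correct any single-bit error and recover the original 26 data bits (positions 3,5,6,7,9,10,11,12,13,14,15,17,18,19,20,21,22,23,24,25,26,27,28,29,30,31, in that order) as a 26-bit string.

10100101100010010101011000

s1: b1⊕b3⊕b5⊕b7⊕b9⊕b11⊕b13⊕b15⊕b17⊕b19⊕b21⊕b23⊕b25⊕b27⊕b29⊕b31 = 0⊕1⊕0⊕0⊕0⊕0⊕1⊕0⊕0⊕0⊕1⊕1⊕1⊕1⊕0⊕0 = 0
s2: b2⊕b3⊕b6⊕b7⊕b10⊕b11⊕b14⊕b15⊕b18⊕b19⊕b22⊕b23⊕b26⊕b27⊕b30⊕b31 = 0⊕1⊕1⊕0⊕1⊕0⊕0⊕0⊕1⊕0⊕0⊕1⊕0⊕1⊕1⊕0 = 1
s4: b4⊕b5⊕b6⊕b7⊕b12⊕b13⊕b14⊕b15⊕b20⊕b21⊕b22⊕b23⊕b28⊕b29⊕b30⊕b31 = 0⊕0⊕1⊕0⊕1⊕1⊕0⊕0⊕0⊕1⊕0⊕1⊕1⊕0⊕1⊕0 = 1
s8: b8⊕b9⊕b10⊕b11⊕b12⊕b13⊕b14⊕b15⊕b24⊕b25⊕b26⊕b27⊕b28⊕b29⊕b30⊕b31 = 0⊕0⊕1⊕0⊕1⊕1⊕0⊕0⊕0⊕1⊕0⊕1⊕1⊕0⊕1⊕0 = 1
s16: b16⊕b17⊕b18⊕b19⊕b20⊕b21⊕b22⊕b23⊕b24⊕b25⊕b26⊕b27⊕b28⊕b29⊕b30⊕b31 = 0⊕0⊕1⊕0⊕0⊕1⊕0⊕1⊕0⊕1⊕0⊕1⊕1⊕0⊕1⊕0 = 1
Syndrome (s16...s1) = 11110 → position 30.
Flip bit 30: corrected codeword = 0010010001011000010010101011000
Data bits at positions 3,5,6,7,9,10,11,12,13,14,15,17,18,19,20,21,22,23,24,25,26,27,28,29,30,31: 10100101100010010101011000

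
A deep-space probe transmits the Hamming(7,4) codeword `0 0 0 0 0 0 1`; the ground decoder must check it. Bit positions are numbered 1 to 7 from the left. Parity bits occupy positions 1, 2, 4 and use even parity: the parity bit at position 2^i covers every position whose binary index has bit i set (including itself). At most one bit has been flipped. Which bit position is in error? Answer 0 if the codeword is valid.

7

s1: b1⊕b3⊕b5⊕b7 = 0⊕0⊕0⊕1 = 1
s2: b2⊕b3⊕b6⊕b7 = 0⊕0⊕0⊕1 = 1
s4: b4⊕b5⊕b6⊕b7 = 0⊕0⊕0⊕1 = 1
Syndrome (s4...s1) = 111 → position 7.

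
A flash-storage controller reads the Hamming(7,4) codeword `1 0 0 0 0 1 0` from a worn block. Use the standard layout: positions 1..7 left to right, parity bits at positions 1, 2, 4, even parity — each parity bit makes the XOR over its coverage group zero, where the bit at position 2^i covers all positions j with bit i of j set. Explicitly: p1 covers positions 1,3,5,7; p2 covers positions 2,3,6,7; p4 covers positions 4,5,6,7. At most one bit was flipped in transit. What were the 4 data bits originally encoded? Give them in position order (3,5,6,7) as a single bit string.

s1: b1⊕b3⊕b5⊕b7 = 1⊕0⊕0⊕0 = 1
s2: b2⊕b3⊕b6⊕b7 = 0⊕0⊕1⊕0 = 1
s4: b4⊕b5⊕b6⊕b7 = 0⊕0⊕1⊕0 = 1
Syndrome (s4...s1) = 111 → position 7.
Flip bit 7: corrected codeword = 1000011
Data bits at positions 3,5,6,7: 0011

0011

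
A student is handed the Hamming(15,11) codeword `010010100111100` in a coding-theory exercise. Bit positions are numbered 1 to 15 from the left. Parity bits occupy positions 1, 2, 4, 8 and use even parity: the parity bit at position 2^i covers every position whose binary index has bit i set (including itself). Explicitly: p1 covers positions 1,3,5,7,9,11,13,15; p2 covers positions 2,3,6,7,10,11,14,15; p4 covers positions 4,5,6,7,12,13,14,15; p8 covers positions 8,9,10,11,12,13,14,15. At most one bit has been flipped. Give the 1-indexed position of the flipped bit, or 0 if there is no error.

s1: b1⊕b3⊕b5⊕b7⊕b9⊕b11⊕b13⊕b15 = 0⊕0⊕1⊕1⊕0⊕1⊕1⊕0 = 0
s2: b2⊕b3⊕b6⊕b7⊕b10⊕b11⊕b14⊕b15 = 1⊕0⊕0⊕1⊕1⊕1⊕0⊕0 = 0
s4: b4⊕b5⊕b6⊕b7⊕b12⊕b13⊕b14⊕b15 = 0⊕1⊕0⊕1⊕1⊕1⊕0⊕0 = 0
s8: b8⊕b9⊕b10⊕b11⊕b12⊕b13⊕b14⊕b15 = 0⊕0⊕1⊕1⊕1⊕1⊕0⊕0 = 0
Syndrome (s8...s1) = 0000 → position 0 (no error).

0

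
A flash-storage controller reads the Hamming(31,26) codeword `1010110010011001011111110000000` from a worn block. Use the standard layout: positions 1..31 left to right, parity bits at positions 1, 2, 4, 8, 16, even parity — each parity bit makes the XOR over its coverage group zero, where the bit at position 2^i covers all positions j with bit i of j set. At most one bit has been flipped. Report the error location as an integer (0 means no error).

s1: b1⊕b3⊕b5⊕b7⊕b9⊕b11⊕b13⊕b15⊕b17⊕b19⊕b21⊕b23⊕b25⊕b27⊕b29⊕b31 = 1⊕1⊕1⊕0⊕1⊕0⊕1⊕0⊕0⊕1⊕1⊕1⊕0⊕0⊕0⊕0 = 0
s2: b2⊕b3⊕b6⊕b7⊕b10⊕b11⊕b14⊕b15⊕b18⊕b19⊕b22⊕b23⊕b26⊕b27⊕b30⊕b31 = 0⊕1⊕1⊕0⊕0⊕0⊕0⊕0⊕1⊕1⊕1⊕1⊕0⊕0⊕0⊕0 = 0
s4: b4⊕b5⊕b6⊕b7⊕b12⊕b13⊕b14⊕b15⊕b20⊕b21⊕b22⊕b23⊕b28⊕b29⊕b30⊕b31 = 0⊕1⊕1⊕0⊕1⊕1⊕0⊕0⊕1⊕1⊕1⊕1⊕0⊕0⊕0⊕0 = 0
s8: b8⊕b9⊕b10⊕b11⊕b12⊕b13⊕b14⊕b15⊕b24⊕b25⊕b26⊕b27⊕b28⊕b29⊕b30⊕b31 = 0⊕1⊕0⊕0⊕1⊕1⊕0⊕0⊕1⊕0⊕0⊕0⊕0⊕0⊕0⊕0 = 0
s16: b16⊕b17⊕b18⊕b19⊕b20⊕b21⊕b22⊕b23⊕b24⊕b25⊕b26⊕b27⊕b28⊕b29⊕b30⊕b31 = 1⊕0⊕1⊕1⊕1⊕1⊕1⊕1⊕1⊕0⊕0⊕0⊕0⊕0⊕0⊕0 = 0
Syndrome (s16...s1) = 00000 → position 0 (no error).

0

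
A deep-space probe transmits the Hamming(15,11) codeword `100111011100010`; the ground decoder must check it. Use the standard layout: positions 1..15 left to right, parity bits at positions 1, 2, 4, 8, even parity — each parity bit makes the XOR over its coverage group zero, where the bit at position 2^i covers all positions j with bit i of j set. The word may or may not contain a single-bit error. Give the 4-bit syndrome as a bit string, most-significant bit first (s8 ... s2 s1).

s1: b1⊕b3⊕b5⊕b7⊕b9⊕b11⊕b13⊕b15 = 1⊕0⊕1⊕0⊕1⊕0⊕0⊕0 = 1
s2: b2⊕b3⊕b6⊕b7⊕b10⊕b11⊕b14⊕b15 = 0⊕0⊕1⊕0⊕1⊕0⊕1⊕0 = 1
s4: b4⊕b5⊕b6⊕b7⊕b12⊕b13⊕b14⊕b15 = 1⊕1⊕1⊕0⊕0⊕0⊕1⊕0 = 0
s8: b8⊕b9⊕b10⊕b11⊕b12⊕b13⊕b14⊕b15 = 1⊕1⊕1⊕0⊕0⊕0⊕1⊕0 = 0
Syndrome (s8...s1) = 0011 → position 3.

0011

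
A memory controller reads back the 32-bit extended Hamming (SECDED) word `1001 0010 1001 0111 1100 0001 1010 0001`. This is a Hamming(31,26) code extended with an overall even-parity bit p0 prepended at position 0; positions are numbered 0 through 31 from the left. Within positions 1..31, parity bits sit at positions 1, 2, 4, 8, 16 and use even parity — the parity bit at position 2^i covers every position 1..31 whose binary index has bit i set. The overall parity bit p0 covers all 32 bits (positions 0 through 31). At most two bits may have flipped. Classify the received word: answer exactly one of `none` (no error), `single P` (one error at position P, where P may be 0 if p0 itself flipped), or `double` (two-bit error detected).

s1: b1⊕b3⊕b5⊕b7⊕b9⊕b11⊕b13⊕b15⊕b17⊕b19⊕b21⊕b23⊕b25⊕b27⊕b29⊕b31 = 0⊕1⊕0⊕0⊕0⊕1⊕1⊕1⊕1⊕0⊕0⊕1⊕0⊕0⊕0⊕1 = 1
s2: b2⊕b3⊕b6⊕b7⊕b10⊕b11⊕b14⊕b15⊕b18⊕b19⊕b22⊕b23⊕b26⊕b27⊕b30⊕b31 = 0⊕1⊕1⊕0⊕0⊕1⊕1⊕1⊕0⊕0⊕0⊕1⊕1⊕0⊕0⊕1 = 0
s4: b4⊕b5⊕b6⊕b7⊕b12⊕b13⊕b14⊕b15⊕b20⊕b21⊕b22⊕b23⊕b28⊕b29⊕b30⊕b31 = 0⊕0⊕1⊕0⊕0⊕1⊕1⊕1⊕0⊕0⊕0⊕1⊕0⊕0⊕0⊕1 = 0
s8: b8⊕b9⊕b10⊕b11⊕b12⊕b13⊕b14⊕b15⊕b24⊕b25⊕b26⊕b27⊕b28⊕b29⊕b30⊕b31 = 1⊕0⊕0⊕1⊕0⊕1⊕1⊕1⊕1⊕0⊕1⊕0⊕0⊕0⊕0⊕1 = 0
s16: b16⊕b17⊕b18⊕b19⊕b20⊕b21⊕b22⊕b23⊕b24⊕b25⊕b26⊕b27⊕b28⊕b29⊕b30⊕b31 = 1⊕1⊕0⊕0⊕0⊕0⊕0⊕1⊕1⊕0⊕1⊕0⊕0⊕0⊕0⊕1 = 0
Syndrome (s16...s1) = 00001 → position 1.
Overall parity (XOR of all 32 bits, including p0): 1⊕0⊕0⊕1⊕0⊕0⊕1⊕0⊕1⊕0⊕0⊕1⊕0⊕1⊕1⊕1⊕1⊕1⊕0⊕0⊕0⊕0⊕0⊕1⊕1⊕0⊕1⊕0⊕0⊕0⊕0⊕1 = 0
Overall=0, syndrome position=1 → double-bit error detected (uncorrectable).

double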